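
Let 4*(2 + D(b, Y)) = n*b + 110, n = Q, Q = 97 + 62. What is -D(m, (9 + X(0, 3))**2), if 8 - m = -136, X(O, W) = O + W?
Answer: -11499/2 ≈ -5749.5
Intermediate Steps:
m = 144 (m = 8 - 1*(-136) = 8 + 136 = 144)
Q = 159
n = 159
D(b, Y) = 51/2 + 159*b/4 (D(b, Y) = -2 + (159*b + 110)/4 = -2 + (110 + 159*b)/4 = -2 + (55/2 + 159*b/4) = 51/2 + 159*b/4)
-D(m, (9 + X(0, 3))**2) = -(51/2 + (159/4)*144) = -(51/2 + 5724) = -1*11499/2 = -11499/2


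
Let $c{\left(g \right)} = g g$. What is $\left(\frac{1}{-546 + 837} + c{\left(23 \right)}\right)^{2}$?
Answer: $\frac{23697523600}{84681} \approx 2.7984 \cdot 10^{5}$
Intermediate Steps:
$c{\left(g \right)} = g^{2}$
$\left(\frac{1}{-546 + 837} + c{\left(23 \right)}\right)^{2} = \left(\frac{1}{-546 + 837} + 23^{2}\right)^{2} = \left(\frac{1}{291} + 529\right)^{2} = \left(\frac{153940}{291}\right)^{2} = \frac{23697523600}{84681}$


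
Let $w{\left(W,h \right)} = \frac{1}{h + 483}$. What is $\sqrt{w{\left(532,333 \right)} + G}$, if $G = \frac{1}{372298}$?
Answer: $\frac{\sqrt{1771097348643}}{37974396} \approx 0.035045$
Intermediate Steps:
$G = \frac{1}{372298} \approx 2.686 \cdot 10^{-6}$
$w{\left(W,h \right)} = \frac{1}{483 + h}$
$\sqrt{w{\left(532,333 \right)} + G} = \sqrt{\frac{1}{483 + 333} + \frac{1}{372298}} = \sqrt{\frac{1}{816} + \frac{1}{372298}} = \sqrt{\frac{186557}{151897584}} = \frac{\sqrt{1771097348643}}{37974396}$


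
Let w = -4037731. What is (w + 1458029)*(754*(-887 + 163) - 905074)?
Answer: 3743070210940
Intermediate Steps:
(w + 1458029)*(754*(-887 + 163) - 905074) = (-4037731 + 1458029)*(754*(-887 + 163) - 905074) = -2579702*(754*(-724) - 905074) = -2579702*(-545896 - 905074) = -2579702*(-1450970) = 3743070210940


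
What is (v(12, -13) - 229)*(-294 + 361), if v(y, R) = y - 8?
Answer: -15075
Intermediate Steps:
v(y, R) = -8 + y
(v(12, -13) - 229)*(-294 + 361) = ((-8 + 12) - 229)*(-294 + 361) = (4 - 229)*67 = -225*67 = -15075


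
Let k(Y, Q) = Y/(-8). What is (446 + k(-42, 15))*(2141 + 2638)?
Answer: 8626095/4 ≈ 2.1565e+6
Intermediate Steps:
k(Y, Q) = -Y/8 (k(Y, Q) = Y*(-⅛) = -Y/8)
(446 + k(-42, 15))*(2141 + 2638) = (446 - ⅛*(-42))*(2141 + 2638) = (446 + 21/4)*4779 = (1805/4)*4779 = 8626095/4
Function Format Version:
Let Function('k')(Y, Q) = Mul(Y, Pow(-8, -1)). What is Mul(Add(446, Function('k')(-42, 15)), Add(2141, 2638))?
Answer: Rational(8626095, 4) ≈ 2.1565e+6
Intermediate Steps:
Function('k')(Y, Q) = Mul(Rational(-1, 8), Y) (Function('k')(Y, Q) = Mul(Y, Rational(-1, 8)) = Mul(Rational(-1, 8), Y))
Mul(Add(446, Function('k')(-42, 15)), Add(2141, 2638)) = Mul(Add(446, Mul(Rational(-1, 8), -42)), Add(2141, 2638)) = Mul(Add(446, Rational(21, 4)), 4779) = Mul(Rational(1805, 4), 4779) = Rational(8626095, 4)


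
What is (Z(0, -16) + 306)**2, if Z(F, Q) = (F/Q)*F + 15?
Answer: 103041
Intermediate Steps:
Z(F, Q) = 15 + F**2/Q (Z(F, Q) = F**2/Q + 15 = 15 + F**2/Q)
(Z(0, -16) + 306)**2 = ((15 + 0**2/(-16)) + 306)**2 = ((15 + 0*(-1/16)) + 306)**2 = ((15 + 0) + 306)**2 = (15 + 306)**2 = 321**2 = 103041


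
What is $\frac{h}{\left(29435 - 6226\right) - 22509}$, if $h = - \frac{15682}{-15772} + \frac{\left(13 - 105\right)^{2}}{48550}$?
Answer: $\frac{223713827}{134002855000} \approx 0.0016695$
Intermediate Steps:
$h = \frac{223713827}{191432650}$ ($h = \left(-15682\right) \left(- \frac{1}{15772}\right) + \left(-92\right)^{2} \cdot \frac{1}{48550} = \frac{7841}{7886} + 8464 \cdot \frac{1}{48550} = \frac{7841}{7886} + \frac{4232}{24275} = \frac{223713827}{191432650} \approx 1.1686$)
$\frac{h}{\left(29435 - 6226\right) - 22509} = \frac{223713827}{191432650 \left(\left(29435 - 6226\right) - 22509\right)} = \frac{223713827}{191432650 \left(23209 - 22509\right)} = \frac{223713827}{191432650 \cdot 700} = \frac{223713827}{191432650} \cdot \frac{1}{700} = \frac{223713827}{134002855000}$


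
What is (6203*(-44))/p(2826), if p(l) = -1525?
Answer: 272932/1525 ≈ 178.97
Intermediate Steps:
(6203*(-44))/p(2826) = (6203*(-44))/(-1525) = -272932*(-1/1525) = 272932/1525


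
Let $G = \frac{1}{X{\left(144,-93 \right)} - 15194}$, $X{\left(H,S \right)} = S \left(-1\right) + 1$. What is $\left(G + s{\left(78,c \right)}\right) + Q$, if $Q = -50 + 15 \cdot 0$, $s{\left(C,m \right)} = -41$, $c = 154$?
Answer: $- \frac{1374101}{15100} \approx -91.0$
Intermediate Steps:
$X{\left(H,S \right)} = 1 - S$ ($X{\left(H,S \right)} = - S + 1 = 1 - S$)
$Q = -50$ ($Q = -50 + 0 = -50$)
$G = - \frac{1}{15100}$ ($G = \frac{1}{\left(1 - -93\right) - 15194} = \frac{1}{\left(1 + 93\right) - 15194} = \frac{1}{94 - 15194} = \frac{1}{-15100} = - \frac{1}{15100} \approx -6.6225 \cdot 10^{-5}$)
$\left(G + s{\left(78,c \right)}\right) + Q = \left(- \frac{1}{15100} - 41\right) - 50 = - \frac{619101}{15100} - 50 = - \frac{1374101}{15100}$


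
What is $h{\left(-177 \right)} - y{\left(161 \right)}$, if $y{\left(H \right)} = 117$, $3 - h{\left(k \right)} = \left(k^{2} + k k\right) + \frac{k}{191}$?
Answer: $- \frac{11989275}{191} \approx -62771.0$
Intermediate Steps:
$h{\left(k \right)} = 3 - 2 k^{2} - \frac{k}{191}$ ($h{\left(k \right)} = 3 - \left(\left(k^{2} + k k\right) + \frac{k}{191}\right) = 3 - \left(\left(k^{2} + k^{2}\right) + k \frac{1}{191}\right) = 3 - \left(2 k^{2} + \frac{k}{191}\right) = 3 - 2 k^{2} - \frac{k}{191}$)
$h{\left(-177 \right)} - y{\left(161 \right)} = \left(3 - 2 \left(-177\right)^{2} - - \frac{177}{191}\right) - 117 = \left(3 - 62658 + \frac{177}{191}\right) - 117 = - \frac{11966928}{191} - 117 = - \frac{11989275}{191}$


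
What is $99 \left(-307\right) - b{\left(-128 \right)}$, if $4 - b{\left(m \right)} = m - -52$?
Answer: $-30473$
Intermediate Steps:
$b{\left(m \right)} = -48 - m$ ($b{\left(m \right)} = 4 - \left(m - -52\right) = 4 - \left(m + 52\right) = 4 - \left(52 + m\right) = -48 - m$)
$99 \left(-307\right) - b{\left(-128 \right)} = 99 \left(-307\right) - \left(-48 - -128\right) = -30393 - \left(-48 + 128\right) = -30393 - 80 = -30473$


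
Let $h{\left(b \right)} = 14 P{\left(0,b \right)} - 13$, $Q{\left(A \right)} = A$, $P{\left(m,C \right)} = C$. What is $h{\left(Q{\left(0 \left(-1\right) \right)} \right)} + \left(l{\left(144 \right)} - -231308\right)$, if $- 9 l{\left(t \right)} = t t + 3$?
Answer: $\frac{686972}{3} \approx 2.2899 \cdot 10^{5}$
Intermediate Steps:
$h{\left(b \right)} = -13 + 14 b$ ($h{\left(b \right)} = 14 b - 13 = -13 + 14 b$)
$l{\left(t \right)} = - \frac{1}{3} - \frac{t^{2}}{9}$ ($l{\left(t \right)} = - \frac{t t + 3}{9} = - \frac{t^{2} + 3}{9} = - \frac{3 + t^{2}}{9} = - \frac{1}{3} - \frac{t^{2}}{9}$)
$h{\left(Q{\left(0 \left(-1\right) \right)} \right)} + \left(l{\left(144 \right)} - -231308\right) = \left(-13 + 14 \cdot 0 \left(-1\right)\right) - \left(- \frac{693923}{3} + 2304\right) = \left(-13 + 14 \cdot 0\right) + \left(\left(- \frac{1}{3} - 2304\right) + 231308\right) = \left(-13 + 0\right) + \left(\left(- \frac{1}{3} - 2304\right) + 231308\right) = -13 + \left(- \frac{6913}{3} + 231308\right) = -13 + \frac{687011}{3} = \frac{686972}{3}$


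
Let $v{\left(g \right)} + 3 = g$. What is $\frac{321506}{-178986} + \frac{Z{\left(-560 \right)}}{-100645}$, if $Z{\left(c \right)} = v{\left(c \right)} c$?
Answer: $- \frac{8878867745}{1801404597} \approx -4.9289$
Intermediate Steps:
$v{\left(g \right)} = -3 + g$
$Z{\left(c \right)} = c \left(-3 + c\right)$ ($Z{\left(c \right)} = \left(-3 + c\right) c = c \left(-3 + c\right)$)
$\frac{321506}{-178986} + \frac{Z{\left(-560 \right)}}{-100645} = \frac{321506}{-178986} + \frac{\left(-560\right) \left(-3 - 560\right)}{-100645} = 321506 \left(- \frac{1}{178986}\right) + \left(-560\right) \left(-563\right) \left(- \frac{1}{100645}\right) = - \frac{160753}{89493} + 315280 \left(- \frac{1}{100645}\right) = - \frac{160753}{89493} - \frac{63056}{20129} = - \frac{8878867745}{1801404597}$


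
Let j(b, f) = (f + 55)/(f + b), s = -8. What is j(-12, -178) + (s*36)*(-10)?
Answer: 547323/190 ≈ 2880.6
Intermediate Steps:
j(b, f) = (55 + f)/(b + f)
j(-12, -178) + (s*36)*(-10) = (55 - 178)/(-12 - 178) - 8*36*(-10) = -123/(-190) - 288*(-10) = -1/190*(-123) + 2880 = 123/190 + 2880 = 547323/190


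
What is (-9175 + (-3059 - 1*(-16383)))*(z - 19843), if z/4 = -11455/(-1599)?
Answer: -43817778471/533 ≈ -8.2210e+7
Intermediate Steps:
z = 45820/1599 (z = 4*(-11455/(-1599)) = 4*(-11455*(-1/1599)) = 4*(11455/1599) = 45820/1599 ≈ 28.655)
(-9175 + (-3059 - 1*(-16383)))*(z - 19843) = (-9175 + (-3059 - 1*(-16383)))*(45820/1599 - 19843) = (-9175 + (-3059 + 16383))*(-31683137/1599) = (-9175 + 13324)*(-31683137/1599) = 4149*(-31683137/1599) = -43817778471/533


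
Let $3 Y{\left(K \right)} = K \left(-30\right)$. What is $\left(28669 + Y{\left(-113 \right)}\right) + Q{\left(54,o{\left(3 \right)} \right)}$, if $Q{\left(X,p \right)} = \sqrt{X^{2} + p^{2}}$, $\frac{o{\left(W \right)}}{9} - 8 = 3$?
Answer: $29799 + 9 \sqrt{157} \approx 29912.0$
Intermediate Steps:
$o{\left(W \right)} = 99$ ($o{\left(W \right)} = 72 + 9 \cdot 3 = 72 + 27 = 99$)
$Y{\left(K \right)} = - 10 K$ ($Y{\left(K \right)} = \frac{K \left(-30\right)}{3} = \frac{\left(-30\right) K}{3} = - 10 K$)
$\left(28669 + Y{\left(-113 \right)}\right) + Q{\left(54,o{\left(3 \right)} \right)} = \left(28669 - -1130\right) + \sqrt{54^{2} + 99^{2}} = \left(28669 + 1130\right) + \sqrt{2916 + 9801} = 29799 + \sqrt{12717} = 29799 + 9 \sqrt{157}$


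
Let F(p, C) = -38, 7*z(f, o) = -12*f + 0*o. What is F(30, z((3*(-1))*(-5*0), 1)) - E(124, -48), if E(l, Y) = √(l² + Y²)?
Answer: -38 - 4*√1105 ≈ -170.97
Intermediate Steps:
z(f, o) = -12*f/7 (z(f, o) = (-12*f + 0*o)/7 = (-12*f + 0)/7 = (-12*f)/7 = -12*f/7)
E(l, Y) = √(Y² + l²)
F(30, z((3*(-1))*(-5*0), 1)) - E(124, -48) = -38 - √((-48)² + 124²) = -38 - √(2304 + 15376) = -38 - √17680 = -38 - 4*√1105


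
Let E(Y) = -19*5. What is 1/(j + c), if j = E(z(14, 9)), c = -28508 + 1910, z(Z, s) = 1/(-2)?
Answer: -1/26693 ≈ -3.7463e-5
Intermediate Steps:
z(Z, s) = -½
E(Y) = -95
c = -26598
j = -95
1/(j + c) = 1/(-95 - 26598) = 1/(-26693) = -1/26693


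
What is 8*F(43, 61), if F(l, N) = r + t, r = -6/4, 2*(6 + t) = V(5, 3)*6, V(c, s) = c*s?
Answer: 300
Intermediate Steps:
t = 39 (t = -6 + ((5*3)*6)/2 = -6 + (15*6)/2 = -6 + (½)*90 = -6 + 45 = 39)
r = -3/2 (r = (¼)*(-6) = -3/2 ≈ -1.5000)
F(l, N) = 75/2 (F(l, N) = -3/2 + 39 = 75/2)
8*F(43, 61) = 8*(75/2) = 300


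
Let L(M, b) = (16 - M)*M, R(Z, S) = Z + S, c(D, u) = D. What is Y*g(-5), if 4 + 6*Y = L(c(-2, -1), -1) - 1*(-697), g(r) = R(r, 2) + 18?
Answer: 3285/2 ≈ 1642.5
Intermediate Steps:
R(Z, S) = S + Z
L(M, b) = M*(16 - M)
g(r) = 20 + r (g(r) = (2 + r) + 18 = 20 + r)
Y = 219/2 (Y = -⅔ + (-2*(16 - 1*(-2)) - 1*(-697))/6 = -⅔ + (-2*(16 + 2) + 697)/6 = -⅔ + (-2*18 + 697)/6 = -⅔ + (-36 + 697)/6 = -⅔ + (⅙)*661 = -⅔ + 661/6 = 219/2 ≈ 109.50)
Y*g(-5) = 219*(20 - 5)/2 = (219/2)*15 = 3285/2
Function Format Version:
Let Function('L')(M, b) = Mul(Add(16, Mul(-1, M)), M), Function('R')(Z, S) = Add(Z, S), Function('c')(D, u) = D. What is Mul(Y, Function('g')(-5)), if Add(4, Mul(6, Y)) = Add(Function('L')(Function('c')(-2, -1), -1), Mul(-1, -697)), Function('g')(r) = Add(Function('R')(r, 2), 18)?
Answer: Rational(3285, 2) ≈ 1642.5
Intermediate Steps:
Function('R')(Z, S) = Add(S, Z)
Function('L')(M, b) = Mul(M, Add(16, Mul(-1, M)))
Function('g')(r) = Add(20, r) (Function('g')(r) = Add(Add(2, r), 18) = Add(20, r))
Y = Rational(219, 2) (Y = Add(Rational(-2, 3), Mul(Rational(1, 6), Add(Mul(-2, Add(16, Mul(-1, -2))), Mul(-1, -697)))) = Add(Rational(-2, 3), Mul(Rational(1, 6), Add(Mul(-2, Add(16, 2)), 697))) = Add(Rational(-2, 3), Mul(Rational(1, 6), Add(Mul(-2, 18), 697))) = Add(Rational(-2, 3), Mul(Rational(1, 6), Add(-36, 697))) = Add(Rational(-2, 3), Mul(Rational(1, 6), 661)) = Add(Rational(-2, 3), Rational(661, 6)) = Rational(219, 2) ≈ 109.50)
Mul(Y, Function('g')(-5)) = Mul(Rational(219, 2), Add(20, -5)) = Mul(Rational(219, 2), 15) = Rational(3285, 2)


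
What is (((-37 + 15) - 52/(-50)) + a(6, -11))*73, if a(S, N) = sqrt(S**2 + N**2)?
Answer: -38252/25 + 73*sqrt(157) ≈ -615.39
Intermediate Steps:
a(S, N) = sqrt(N**2 + S**2)
(((-37 + 15) - 52/(-50)) + a(6, -11))*73 = (((-37 + 15) - 52/(-50)) + sqrt((-11)**2 + 6**2))*73 = ((-22 - 52*(-1/50)) + sqrt(121 + 36))*73 = ((-22 + 26/25) + sqrt(157))*73 = (-524/25 + sqrt(157))*73 = -38252/25 + 73*sqrt(157)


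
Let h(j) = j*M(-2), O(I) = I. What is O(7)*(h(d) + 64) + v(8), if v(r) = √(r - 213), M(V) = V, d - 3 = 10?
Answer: 266 + I*√205 ≈ 266.0 + 14.318*I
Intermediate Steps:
d = 13 (d = 3 + 10 = 13)
h(j) = -2*j (h(j) = j*(-2) = -2*j)
v(r) = √(-213 + r)
O(7)*(h(d) + 64) + v(8) = 7*(-2*13 + 64) + √(-213 + 8) = 7*(-26 + 64) + √(-205) = 7*38 + I*√205 = 266 + I*√205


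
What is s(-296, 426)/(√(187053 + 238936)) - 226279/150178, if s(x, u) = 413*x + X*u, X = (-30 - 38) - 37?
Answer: -226279/150178 - 166978*√425989/425989 ≈ -257.34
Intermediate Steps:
X = -105 (X = -68 - 37 = -105)
s(x, u) = -105*u + 413*x (s(x, u) = 413*x - 105*u = -105*u + 413*x)
s(-296, 426)/(√(187053 + 238936)) - 226279/150178 = (-105*426 + 413*(-296))/(√(187053 + 238936)) - 226279/150178 = (-44730 - 122248)/(√425989) - 226279*1/150178 = -166978*√425989/425989 - 226279/150178 = -226279/150178 - 166978*√425989/425989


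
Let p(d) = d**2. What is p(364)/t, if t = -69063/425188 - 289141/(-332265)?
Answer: 18718384433286720/99992065813 ≈ 1.8720e+5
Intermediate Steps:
t = 99992065813/141275090820 (t = -69063*1/425188 - 289141*(-1/332265) = -69063/425188 + 289141/332265 = 99992065813/141275090820 ≈ 0.70778)
p(364)/t = 364**2/(99992065813/141275090820) = 132496*(141275090820/99992065813) = 18718384433286720/99992065813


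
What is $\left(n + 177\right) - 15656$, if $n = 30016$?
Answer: $14537$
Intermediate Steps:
$\left(n + 177\right) - 15656 = \left(30016 + 177\right) - 15656 = 30193 - 15656 = 14537$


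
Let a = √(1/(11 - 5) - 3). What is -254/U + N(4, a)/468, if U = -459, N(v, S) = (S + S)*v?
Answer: 254/459 + I*√102/351 ≈ 0.55338 + 0.028774*I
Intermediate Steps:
a = I*√102/6 (a = √(1/6 - 3) = √(⅙ - 3) = √(-17/6) = I*√102/6 ≈ 1.6833*I)
N(v, S) = 2*S*v (N(v, S) = (2*S)*v = 2*S*v)
-254/U + N(4, a)/468 = -254/(-459) + (2*(I*√102/6)*4)/468 = -254*(-1/459) + (4*I*√102/3)*(1/468) = 254/459 + I*√102/351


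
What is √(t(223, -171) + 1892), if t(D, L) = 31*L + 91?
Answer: I*√3318 ≈ 57.602*I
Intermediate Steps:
t(D, L) = 91 + 31*L
√(t(223, -171) + 1892) = √((91 + 31*(-171)) + 1892) = √((91 - 5301) + 1892) = √(-5210 + 1892) = √(-3318) = I*√3318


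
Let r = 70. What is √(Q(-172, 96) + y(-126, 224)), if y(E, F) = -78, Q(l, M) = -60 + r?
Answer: 2*I*√17 ≈ 8.2462*I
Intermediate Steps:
Q(l, M) = 10 (Q(l, M) = -60 + 70 = 10)
√(Q(-172, 96) + y(-126, 224)) = √(10 - 78) = √(-68) = 2*I*√17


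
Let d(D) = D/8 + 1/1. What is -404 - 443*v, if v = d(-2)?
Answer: -2945/4 ≈ -736.25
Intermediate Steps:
d(D) = 1 + D/8 (d(D) = D*(⅛) + 1*1 = D/8 + 1 = 1 + D/8)
v = ¾ (v = 1 + (⅛)*(-2) = 1 - ¼ = ¾ ≈ 0.75000)
-404 - 443*v = -404 - 443*¾ = -404 - 1329/4 = -2945/4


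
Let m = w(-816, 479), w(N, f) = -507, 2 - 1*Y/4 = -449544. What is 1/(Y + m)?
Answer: 1/1797677 ≈ 5.5627e-7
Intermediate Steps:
Y = 1798184 (Y = 8 - 4*(-449544) = 8 + 1798176 = 1798184)
m = -507
1/(Y + m) = 1/(1798184 - 507) = 1/1797677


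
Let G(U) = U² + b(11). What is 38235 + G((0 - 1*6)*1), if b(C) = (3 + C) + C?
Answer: 38296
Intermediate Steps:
b(C) = 3 + 2*C
G(U) = 25 + U² (G(U) = U² + (3 + 2*11) = U² + (3 + 22) = U² + 25 = 25 + U²)
38235 + G((0 - 1*6)*1) = 38235 + (25 + ((0 - 1*6)*1)²) = 38235 + (25 + ((0 - 6)*1)²) = 38235 + (25 + (-6*1)²) = 38235 + (25 + (-6)²) = 38235 + (25 + 36) = 38235 + 61 = 38296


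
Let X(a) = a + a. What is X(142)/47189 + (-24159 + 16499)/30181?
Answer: -352896336/1424211209 ≈ -0.24778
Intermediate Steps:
X(a) = 2*a
X(142)/47189 + (-24159 + 16499)/30181 = (2*142)/47189 + (-24159 + 16499)/30181 = 284*(1/47189) - 7660*1/30181 = 284/47189 - 7660/30181 = -352896336/1424211209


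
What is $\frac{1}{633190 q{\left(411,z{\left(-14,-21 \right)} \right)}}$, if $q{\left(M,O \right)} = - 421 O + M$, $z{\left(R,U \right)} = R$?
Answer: $\frac{1}{3992262950} \approx 2.5048 \cdot 10^{-10}$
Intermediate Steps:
$q{\left(M,O \right)} = M - 421 O$
$\frac{1}{633190 q{\left(411,z{\left(-14,-21 \right)} \right)}} = \frac{1}{633190 \left(411 - -5894\right)} = \frac{1}{633190 \left(411 + 5894\right)} = \frac{1}{633190 \cdot 6305} = \frac{1}{633190} \cdot \frac{1}{6305} = \frac{1}{3992262950}$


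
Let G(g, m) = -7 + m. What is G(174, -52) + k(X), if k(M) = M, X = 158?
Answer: 99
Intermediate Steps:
G(174, -52) + k(X) = (-7 - 52) + 158 = -59 + 158 = 99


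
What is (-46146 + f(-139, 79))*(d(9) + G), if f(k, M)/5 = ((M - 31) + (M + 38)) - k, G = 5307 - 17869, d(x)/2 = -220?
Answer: 580227252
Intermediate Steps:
d(x) = -440 (d(x) = 2*(-220) = -440)
G = -12562
f(k, M) = 35 - 5*k + 10*M (f(k, M) = 5*(((M - 31) + (M + 38)) - k) = 5*(((-31 + M) + (38 + M)) - k) = 5*((7 + 2*M) - k) = 5*(7 - k + 2*M) = 35 - 5*k + 10*M)
(-46146 + f(-139, 79))*(d(9) + G) = (-46146 + (35 - 5*(-139) + 10*79))*(-440 - 12562) = (-46146 + (35 + 695 + 790))*(-13002) = (-46146 + 1520)*(-13002) = -44626*(-13002) = 580227252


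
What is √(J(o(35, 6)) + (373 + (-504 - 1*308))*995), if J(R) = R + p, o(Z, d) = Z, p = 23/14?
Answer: I*√85606598/14 ≈ 660.88*I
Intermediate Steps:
p = 23/14 (p = 23*(1/14) = 23/14 ≈ 1.6429)
J(R) = 23/14 + R (J(R) = R + 23/14 = 23/14 + R)
√(J(o(35, 6)) + (373 + (-504 - 1*308))*995) = √((23/14 + 35) + (373 + (-504 - 1*308))*995) = √(513/14 + (373 + (-504 - 308))*995) = √(513/14 + (373 - 812)*995) = √(513/14 - 439*995) = √(513/14 - 436805) = √(-6114757/14) = I*√85606598/14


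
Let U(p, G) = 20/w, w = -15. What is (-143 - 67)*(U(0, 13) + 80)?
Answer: -16520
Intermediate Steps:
U(p, G) = -4/3 (U(p, G) = 20/(-15) = 20*(-1/15) = -4/3)
(-143 - 67)*(U(0, 13) + 80) = (-143 - 67)*(-4/3 + 80) = -210*236/3 = -16520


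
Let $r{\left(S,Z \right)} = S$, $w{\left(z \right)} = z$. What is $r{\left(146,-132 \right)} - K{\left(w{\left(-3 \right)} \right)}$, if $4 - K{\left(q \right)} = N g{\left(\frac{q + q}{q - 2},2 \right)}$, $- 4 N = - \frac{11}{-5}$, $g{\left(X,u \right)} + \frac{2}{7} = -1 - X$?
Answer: $\frac{100357}{700} \approx 143.37$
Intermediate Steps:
$g{\left(X,u \right)} = - \frac{9}{7} - X$ ($g{\left(X,u \right)} = - \frac{2}{7} - \left(1 + X\right) = - \frac{9}{7} - X$)
$N = - \frac{11}{20}$ ($N = - \frac{\left(-11\right) \frac{1}{-5}}{4} = - \frac{\left(-11\right) \left(- \frac{1}{5}\right)}{4} = \left(- \frac{1}{4}\right) \frac{11}{5} = - \frac{11}{20} \approx -0.55$)
$K{\left(q \right)} = \frac{461}{140} - \frac{11 q}{10 \left(-2 + q\right)}$ ($K{\left(q \right)} = 4 - - \frac{11 \left(- \frac{9}{7} - \frac{q + q}{q - 2}\right)}{20} = 4 - - \frac{11 \left(- \frac{9}{7} - \frac{2 q}{-2 + q}\right)}{20} = 4 - \left(\frac{99}{140} + \frac{11 q}{10 \left(-2 + q\right)}\right) = \frac{461}{140} - \frac{11 q}{10 \left(-2 + q\right)}$)
$r{\left(146,-132 \right)} - K{\left(w{\left(-3 \right)} \right)} = 146 - \frac{-922 + 307 \left(-3\right)}{140 \left(-2 - 3\right)} = 146 - \frac{-922 - 921}{140 \left(-5\right)} = 146 - \frac{1}{140} \left(- \frac{1}{5}\right) \left(-1843\right) = 146 - \frac{1843}{700} = \frac{100357}{700}$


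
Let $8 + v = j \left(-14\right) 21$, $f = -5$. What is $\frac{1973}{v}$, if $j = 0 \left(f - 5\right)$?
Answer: $- \frac{1973}{8} \approx -246.63$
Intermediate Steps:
$j = 0$ ($j = 0 \left(-5 - 5\right) = 0 \left(-10\right) = 0$)
$v = -8$ ($v = -8 + 0 \left(-14\right) 21 = -8 + 0 \cdot 21 = -8 + 0 = -8$)
$\frac{1973}{v} = \frac{1973}{-8} = 1973 \left(- \frac{1}{8}\right) = - \frac{1973}{8}$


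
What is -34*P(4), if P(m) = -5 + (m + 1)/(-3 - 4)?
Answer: 1360/7 ≈ 194.29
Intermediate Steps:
P(m) = -36/7 - m/7 (P(m) = -5 + (1 + m)/(-7) = -5 + (1 + m)*(-⅐) = -5 + (-⅐ - m/7) = -36/7 - m/7)
-34*P(4) = -34*(-36/7 - ⅐*4) = -34*(-36/7 - 4/7) = -34*(-40/7) = 1360/7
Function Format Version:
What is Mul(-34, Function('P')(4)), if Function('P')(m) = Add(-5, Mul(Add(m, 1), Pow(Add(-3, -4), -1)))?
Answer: Rational(1360, 7) ≈ 194.29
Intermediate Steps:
Function('P')(m) = Add(Rational(-36, 7), Mul(Rational(-1, 7), m)) (Function('P')(m) = Add(-5, Mul(Add(1, m), Pow(-7, -1))) = Add(-5, Mul(Add(1, m), Rational(-1, 7))) = Add(-5, Add(Rational(-1, 7), Mul(Rational(-1, 7), m))) = Add(Rational(-36, 7), Mul(Rational(-1, 7), m)))
Mul(-34, Function('P')(4)) = Mul(-34, Add(Rational(-36, 7), Mul(Rational(-1, 7), 4))) = Mul(-34, Add(Rational(-36, 7), Rational(-4, 7))) = Mul(-34, Rational(-40, 7)) = Rational(1360, 7)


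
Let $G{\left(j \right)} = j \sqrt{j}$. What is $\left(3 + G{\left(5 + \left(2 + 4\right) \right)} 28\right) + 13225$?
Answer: $13228 + 308 \sqrt{11} \approx 14250.0$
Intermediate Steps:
$G{\left(j \right)} = j^{\frac{3}{2}}$
$\left(3 + G{\left(5 + \left(2 + 4\right) \right)} 28\right) + 13225 = \left(3 + \left(5 + \left(2 + 4\right)\right)^{\frac{3}{2}} \cdot 28\right) + 13225 = \left(3 + \left(5 + 6\right)^{\frac{3}{2}} \cdot 28\right) + 13225 = \left(3 + 11^{\frac{3}{2}} \cdot 28\right) + 13225 = \left(3 + 11 \sqrt{11} \cdot 28\right) + 13225 = \left(3 + 308 \sqrt{11}\right) + 13225 = 13228 + 308 \sqrt{11}$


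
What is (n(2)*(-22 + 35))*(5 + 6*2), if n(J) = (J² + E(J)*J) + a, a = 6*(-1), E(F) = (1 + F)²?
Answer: 3536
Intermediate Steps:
a = -6
n(J) = -6 + J² + J*(1 + J)² (n(J) = (J² + (1 + J)²*J) - 6 = (J² + J*(1 + J)²) - 6 = -6 + J² + J*(1 + J)²)
(n(2)*(-22 + 35))*(5 + 6*2) = ((-6 + 2² + 2*(1 + 2)²)*(-22 + 35))*(5 + 6*2) = ((-6 + 4 + 2*3²)*13)*(5 + 12) = ((-6 + 4 + 2*9)*13)*17 = ((-6 + 4 + 18)*13)*17 = (16*13)*17 = 208*17 = 3536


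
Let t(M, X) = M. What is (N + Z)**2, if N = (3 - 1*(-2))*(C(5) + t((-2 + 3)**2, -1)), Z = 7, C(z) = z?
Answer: 1369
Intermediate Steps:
N = 30 (N = (3 - 1*(-2))*(5 + (-2 + 3)**2) = (3 + 2)*(5 + 1**2) = 5*(5 + 1) = 5*6 = 30)
(N + Z)**2 = (30 + 7)**2 = 37**2 = 1369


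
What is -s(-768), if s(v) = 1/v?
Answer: 1/768 ≈ 0.0013021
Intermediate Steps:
-s(-768) = -1/(-768) = -1*(-1/768) = 1/768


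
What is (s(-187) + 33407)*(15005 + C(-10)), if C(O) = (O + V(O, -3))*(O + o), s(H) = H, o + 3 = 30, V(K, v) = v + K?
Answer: 485477080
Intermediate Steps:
V(K, v) = K + v
o = 27 (o = -3 + 30 = 27)
C(O) = (-3 + 2*O)*(27 + O) (C(O) = (O + (O - 3))*(O + 27) = (O + (-3 + O))*(27 + O) = (-3 + 2*O)*(27 + O))
(s(-187) + 33407)*(15005 + C(-10)) = (-187 + 33407)*(15005 + (-81 + 2*(-10)² + 51*(-10))) = 33220*(15005 + (-81 + 2*100 - 510)) = 33220*(15005 + (-81 + 200 - 510)) = 33220*(15005 - 391) = 33220*14614 = 485477080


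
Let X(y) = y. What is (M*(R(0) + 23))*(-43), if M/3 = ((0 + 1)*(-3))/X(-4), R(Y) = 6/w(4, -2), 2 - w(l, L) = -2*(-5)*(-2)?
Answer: -24768/11 ≈ -2251.6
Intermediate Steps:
w(l, L) = 22 (w(l, L) = 2 - (-2*(-5))*(-2) = 2 - 10*(-2) = 2 - 1*(-20) = 2 + 20 = 22)
R(Y) = 3/11 (R(Y) = 6/22 = 6*(1/22) = 3/11)
M = 9/4 (M = 3*(((0 + 1)*(-3))/(-4)) = 3*((1*(-3))*(-1/4)) = 3*(-3*(-1/4)) = 3*(3/4) = 9/4 ≈ 2.2500)
(M*(R(0) + 23))*(-43) = (9*(3/11 + 23)/4)*(-43) = ((9/4)*(256/11))*(-43) = (576/11)*(-43) = -24768/11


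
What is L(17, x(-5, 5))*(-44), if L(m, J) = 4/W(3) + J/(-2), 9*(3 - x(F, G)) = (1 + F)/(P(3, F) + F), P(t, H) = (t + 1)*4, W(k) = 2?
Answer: -190/9 ≈ -21.111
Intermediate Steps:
P(t, H) = 4 + 4*t (P(t, H) = (1 + t)*4 = 4 + 4*t)
x(F, G) = 3 - (1 + F)/(9*(16 + F)) (x(F, G) = 3 - (1 + F)/(9*((4 + 4*3) + F)) = 3 - (1 + F)/(9*((4 + 12) + F)) = 3 - (1 + F)/(9*(16 + F)))
L(m, J) = 2 - J/2 (L(m, J) = 4/2 + J/(-2) = 4*(½) + J*(-½) = 2 - J/2)
L(17, x(-5, 5))*(-44) = (2 - (431 + 26*(-5))/(18*(16 - 5)))*(-44) = (2 - (431 - 130)/(18*11))*(-44) = (2 - 301/(18*11))*(-44) = (2 - ½*301/99)*(-44) = (2 - 301/198)*(-44) = (95/198)*(-44) = -190/9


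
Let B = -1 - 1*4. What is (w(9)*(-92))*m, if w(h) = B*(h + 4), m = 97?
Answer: 580060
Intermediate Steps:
B = -5 (B = -1 - 4 = -5)
w(h) = -20 - 5*h (w(h) = -5*(h + 4) = -5*(4 + h) = -20 - 5*h)
(w(9)*(-92))*m = ((-20 - 5*9)*(-92))*97 = ((-20 - 45)*(-92))*97 = -65*(-92)*97 = 5980*97 = 580060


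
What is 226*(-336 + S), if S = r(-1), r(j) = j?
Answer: -76162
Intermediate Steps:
S = -1
226*(-336 + S) = 226*(-336 - 1) = 226*(-337) = -76162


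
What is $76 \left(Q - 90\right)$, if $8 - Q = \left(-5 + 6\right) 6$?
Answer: $-6688$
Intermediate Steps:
$Q = 2$ ($Q = 8 - \left(-5 + 6\right) 6 = 8 - 1 \cdot 6 = 8 - 6 = 2$)
$76 \left(Q - 90\right) = 76 \left(2 - 90\right) = 76 \left(-88\right) = -6688$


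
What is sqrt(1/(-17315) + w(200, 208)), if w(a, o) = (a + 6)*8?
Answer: sqrt(494085585485)/17315 ≈ 40.596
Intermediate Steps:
w(a, o) = 48 + 8*a (w(a, o) = (6 + a)*8 = 48 + 8*a)
sqrt(1/(-17315) + w(200, 208)) = sqrt(1/(-17315) + (48 + 8*200)) = sqrt(-1/17315 + (48 + 1600)) = sqrt(-1/17315 + 1648) = sqrt(28535119/17315) = sqrt(494085585485)/17315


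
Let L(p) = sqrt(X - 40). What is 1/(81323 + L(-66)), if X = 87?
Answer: 81323/6613430282 - sqrt(47)/6613430282 ≈ 1.2296e-5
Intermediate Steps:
L(p) = sqrt(47) (L(p) = sqrt(87 - 40) = sqrt(47))
1/(81323 + L(-66)) = 1/(81323 + sqrt(47))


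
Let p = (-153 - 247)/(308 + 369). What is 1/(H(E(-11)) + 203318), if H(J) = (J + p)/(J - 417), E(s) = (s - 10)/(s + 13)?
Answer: 578835/117687589547 ≈ 4.9184e-6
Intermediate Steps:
E(s) = (-10 + s)/(13 + s)
p = -400/677 ≈ -0.59084
H(J) = (-400/677 + J)/(-417 + J) (H(J) = (J - 400/677)/(J - 417) = (-400/677 + J)/(-417 + J))
1/(H(E(-11)) + 203318) = 1/((-400/677 + (-10 - 11)/(13 - 11))/(-417 + (-10 - 11)/(13 - 11)) + 203318) = 1/((-400/677 - 21/2)/(-417 - 21/2) + 203318) = 1/(-15017/1354/(-855/2) + 203318) = 1/(-2/855*(-15017/1354) + 203318) = 1/(15017/578835 + 203318) = 1/(117687589547/578835) = 578835/117687589547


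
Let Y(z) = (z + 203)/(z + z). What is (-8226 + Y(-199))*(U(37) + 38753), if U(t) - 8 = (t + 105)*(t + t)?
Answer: -80652170544/199 ≈ -4.0529e+8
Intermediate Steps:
U(t) = 8 + 2*t*(105 + t) (U(t) = 8 + (t + 105)*(t + t) = 8 + (105 + t)*(2*t) = 8 + 2*t*(105 + t))
Y(z) = (203 + z)/(2*z) (Y(z) = (203 + z)/((2*z)) = (203 + z)*(1/(2*z)) = (203 + z)/(2*z))
(-8226 + Y(-199))*(U(37) + 38753) = (-8226 + (½)*(203 - 199)/(-199))*((8 + 2*37² + 210*37) + 38753) = (-8226 + (½)*(-1/199)*4)*((8 + 2*1369 + 7770) + 38753) = (-8226 - 2/199)*((8 + 2738 + 7770) + 38753) = -1636976*(10516 + 38753)/199 = -1636976/199*49269 = -80652170544/199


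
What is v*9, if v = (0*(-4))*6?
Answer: 0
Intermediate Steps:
v = 0 (v = 0*6 = 0)
v*9 = 0*9 = 0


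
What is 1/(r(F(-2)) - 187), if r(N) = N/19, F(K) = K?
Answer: -19/3555 ≈ -0.0053446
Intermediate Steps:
r(N) = N/19 (r(N) = N*(1/19) = N/19)
1/(r(F(-2)) - 187) = 1/((1/19)*(-2) - 187) = 1/(-2/19 - 187) = 1/(-3555/19) = -19/3555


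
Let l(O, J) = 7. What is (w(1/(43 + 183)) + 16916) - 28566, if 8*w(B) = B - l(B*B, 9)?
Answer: -21064781/1808 ≈ -11651.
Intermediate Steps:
w(B) = -7/8 + B/8 (w(B) = (B - 1*7)/8 = (B - 7)/8 = (-7 + B)/8 = -7/8 + B/8)
(w(1/(43 + 183)) + 16916) - 28566 = ((-7/8 + 1/(8*(43 + 183))) + 16916) - 28566 = ((-7/8 + (⅛)/226) + 16916) - 28566 = ((-7/8 + (⅛)*(1/226)) + 16916) - 28566 = ((-7/8 + 1/1808) + 16916) - 28566 = (-1581/1808 + 16916) - 28566 = 30582547/1808 - 28566 = -21064781/1808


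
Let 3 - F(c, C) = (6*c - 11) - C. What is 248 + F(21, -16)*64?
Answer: -7944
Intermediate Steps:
F(c, C) = 14 + C - 6*c (F(c, C) = 3 - ((6*c - 11) - C) = 3 - ((-11 + 6*c) - C) = 3 - (-11 - C + 6*c) = 3 + (11 + C - 6*c) = 14 + C - 6*c)
248 + F(21, -16)*64 = 248 + (14 - 16 - 6*21)*64 = 248 + (14 - 16 - 126)*64 = 248 - 128*64 = 248 - 8192 = -7944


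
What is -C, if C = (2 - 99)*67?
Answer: 6499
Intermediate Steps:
C = -6499 (C = -97*67 = -6499)
-C = -1*(-6499) = 6499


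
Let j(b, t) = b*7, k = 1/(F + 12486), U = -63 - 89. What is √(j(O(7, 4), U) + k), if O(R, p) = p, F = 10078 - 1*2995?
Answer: √10722500877/19569 ≈ 5.2915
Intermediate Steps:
F = 7083 (F = 10078 - 2995 = 7083)
U = -152
k = 1/19569 (k = 1/(7083 + 12486) = 1/19569 ≈ 5.1101e-5)
j(b, t) = 7*b
√(j(O(7, 4), U) + k) = √(7*4 + 1/19569) = √(28 + 1/19569) = √(547933/19569) = √10722500877/19569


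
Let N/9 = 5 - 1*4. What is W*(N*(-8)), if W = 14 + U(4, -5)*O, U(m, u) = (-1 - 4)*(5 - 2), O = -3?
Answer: -4248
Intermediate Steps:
N = 9 (N = 9*(5 - 1*4) = 9*(5 - 4) = 9*1 = 9)
U(m, u) = -15 (U(m, u) = -5*3 = -15)
W = 59 (W = 14 - 15*(-3) = 14 + 45 = 59)
W*(N*(-8)) = 59*(9*(-8)) = 59*(-72) = -4248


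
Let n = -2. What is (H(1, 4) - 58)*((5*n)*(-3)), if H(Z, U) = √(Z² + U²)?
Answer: -1740 + 30*√17 ≈ -1616.3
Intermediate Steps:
H(Z, U) = √(U² + Z²)
(H(1, 4) - 58)*((5*n)*(-3)) = (√(4² + 1²) - 58)*((5*(-2))*(-3)) = (√(16 + 1) - 58)*(-10*(-3)) = (√17 - 58)*30 = (-58 + √17)*30 = -1740 + 30*√17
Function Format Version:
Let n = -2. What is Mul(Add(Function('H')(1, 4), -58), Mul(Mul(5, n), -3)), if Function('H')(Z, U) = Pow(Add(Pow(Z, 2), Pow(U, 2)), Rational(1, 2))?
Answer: Add(-1740, Mul(30, Pow(17, Rational(1, 2)))) ≈ -1616.3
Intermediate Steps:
Function('H')(Z, U) = Pow(Add(Pow(U, 2), Pow(Z, 2)), Rational(1, 2))
Mul(Add(Function('H')(1, 4), -58), Mul(Mul(5, n), -3)) = Mul(Add(Pow(Add(Pow(4, 2), Pow(1, 2)), Rational(1, 2)), -58), Mul(Mul(5, -2), -3)) = Mul(Add(Pow(Add(16, 1), Rational(1, 2)), -58), Mul(-10, -3)) = Mul(Add(Pow(17, Rational(1, 2)), -58), 30) = Mul(Add(-58, Pow(17, Rational(1, 2))), 30) = Add(-1740, Mul(30, Pow(17, Rational(1, 2))))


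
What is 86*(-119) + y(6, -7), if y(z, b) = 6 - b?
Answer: -10221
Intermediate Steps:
86*(-119) + y(6, -7) = 86*(-119) + (6 - 1*(-7)) = -10234 + (6 + 7) = -10234 + 13 = -10221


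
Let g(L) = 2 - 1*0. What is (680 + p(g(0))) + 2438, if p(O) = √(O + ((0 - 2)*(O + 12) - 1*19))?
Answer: 3118 + 3*I*√5 ≈ 3118.0 + 6.7082*I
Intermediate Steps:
g(L) = 2 (g(L) = 2 + 0 = 2)
p(O) = √(-43 - O) (p(O) = √(O + (-2*(12 + O) - 19)) = √(O + ((-24 - 2*O) - 19)) = √(O + (-43 - 2*O)) = √(-43 - O))
(680 + p(g(0))) + 2438 = (680 + √(-43 - 1*2)) + 2438 = (680 + √(-43 - 2)) + 2438 = (680 + √(-45)) + 2438 = (680 + 3*I*√5) + 2438 = 3118 + 3*I*√5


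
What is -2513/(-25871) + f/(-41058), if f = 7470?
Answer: -5004312/59011751 ≈ -0.084802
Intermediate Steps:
-2513/(-25871) + f/(-41058) = -2513/(-25871) + 7470/(-41058) = -2513*(-1/25871) + 7470*(-1/41058) = 2513/25871 - 415/2281 = -5004312/59011751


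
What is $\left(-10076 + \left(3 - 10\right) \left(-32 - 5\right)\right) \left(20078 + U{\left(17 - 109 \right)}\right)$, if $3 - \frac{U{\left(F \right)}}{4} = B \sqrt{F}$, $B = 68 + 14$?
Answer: $-197223530 + 6439952 i \sqrt{23} \approx -1.9722 \cdot 10^{8} + 3.0885 \cdot 10^{7} i$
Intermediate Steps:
$B = 82$
$U{\left(F \right)} = 12 - 328 \sqrt{F}$ ($U{\left(F \right)} = 12 - 4 \cdot 82 \sqrt{F} = 12 - 328 \sqrt{F}$)
$\left(-10076 + \left(3 - 10\right) \left(-32 - 5\right)\right) \left(20078 + U{\left(17 - 109 \right)}\right) = \left(-10076 + \left(3 - 10\right) \left(-32 - 5\right)\right) \left(20078 + \left(12 - 328 \sqrt{17 - 109}\right)\right) = \left(-10076 + \left(3 - 10\right) \left(-37\right)\right) \left(20078 + \left(12 - 328 \sqrt{17 - 109}\right)\right) = \left(-10076 - -259\right) \left(20078 + \left(12 - 328 \sqrt{-92}\right)\right) = \left(-10076 + 259\right) \left(20078 + \left(12 - 328 \cdot 2 i \sqrt{23}\right)\right) = - 9817 \left(20078 + \left(12 - 656 i \sqrt{23}\right)\right) = - 9817 \left(20090 - 656 i \sqrt{23}\right) = -197223530 + 6439952 i \sqrt{23}$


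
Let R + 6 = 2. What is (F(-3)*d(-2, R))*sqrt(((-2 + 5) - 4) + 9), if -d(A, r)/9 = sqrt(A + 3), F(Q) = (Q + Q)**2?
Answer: -648*sqrt(2) ≈ -916.41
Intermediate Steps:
R = -4 (R = -6 + 2 = -4)
F(Q) = 4*Q**2 (F(Q) = (2*Q)**2 = 4*Q**2)
d(A, r) = -9*sqrt(3 + A) (d(A, r) = -9*sqrt(A + 3) = -9*sqrt(3 + A))
(F(-3)*d(-2, R))*sqrt(((-2 + 5) - 4) + 9) = ((4*(-3)**2)*(-9*sqrt(3 - 2)))*sqrt(((-2 + 5) - 4) + 9) = ((4*9)*(-9*sqrt(1)))*sqrt((3 - 4) + 9) = (36*(-9*1))*sqrt(-1 + 9) = (36*(-9))*sqrt(8) = -648*sqrt(2)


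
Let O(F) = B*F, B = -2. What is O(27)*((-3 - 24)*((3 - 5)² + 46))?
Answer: 72900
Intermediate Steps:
O(F) = -2*F
O(27)*((-3 - 24)*((3 - 5)² + 46)) = (-2*27)*((-3 - 24)*((3 - 5)² + 46)) = -(-1458)*((-2)² + 46) = -(-1458)*(4 + 46) = -(-1458)*50 = -54*(-1350) = 72900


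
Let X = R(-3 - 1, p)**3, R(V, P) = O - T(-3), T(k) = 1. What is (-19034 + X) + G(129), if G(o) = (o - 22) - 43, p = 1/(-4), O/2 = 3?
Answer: -18845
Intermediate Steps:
O = 6 (O = 2*3 = 6)
p = -1/4 ≈ -0.25000
R(V, P) = 5 (R(V, P) = 6 - 1*1 = 6 - 1 = 5)
G(o) = -65 + o (G(o) = (-22 + o) - 43 = -65 + o)
X = 125 (X = 5**3 = 125)
(-19034 + X) + G(129) = (-19034 + 125) + (-65 + 129) = -18909 + 64 = -18845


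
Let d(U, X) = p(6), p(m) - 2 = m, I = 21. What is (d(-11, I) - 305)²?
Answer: 88209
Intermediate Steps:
p(m) = 2 + m
d(U, X) = 8 (d(U, X) = 2 + 6 = 8)
(d(-11, I) - 305)² = (8 - 305)² = (-297)² = 88209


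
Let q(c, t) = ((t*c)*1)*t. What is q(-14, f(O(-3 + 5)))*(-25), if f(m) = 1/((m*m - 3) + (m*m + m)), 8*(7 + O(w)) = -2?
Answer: 22400/576081 ≈ 0.038883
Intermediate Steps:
O(w) = -29/4 (O(w) = -7 + (1/8)*(-2) = -7 - 1/4 = -29/4)
f(m) = 1/(-3 + m + 2*m**2) (f(m) = 1/((m**2 - 3) + (m**2 + m)) = 1/((-3 + m**2) + (m + m**2)) = 1/(-3 + m + 2*m**2))
q(c, t) = c*t**2 (q(c, t) = ((c*t)*1)*t = (c*t)*t = c*t**2)
q(-14, f(O(-3 + 5)))*(-25) = -14/(-3 - 29/4 + 2*(-29/4)**2)**2*(-25) = -14/(-3 - 29/4 + 2*(841/16))**2*(-25) = -14/(-3 - 29/4 + 841/8)**2*(-25) = -14*(1/(759/8))**2*(-25) = -14*(8/759)**2*(-25) = -14*64/576081*(-25) = -896/576081*(-25) = 22400/576081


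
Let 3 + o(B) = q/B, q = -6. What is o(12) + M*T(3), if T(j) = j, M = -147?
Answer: -889/2 ≈ -444.50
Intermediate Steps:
o(B) = -3 - 6/B
o(12) + M*T(3) = (-3 - 6/12) - 147*3 = (-3 - 6*1/12) - 441 = (-3 - ½) - 441 = -7/2 - 441 = -889/2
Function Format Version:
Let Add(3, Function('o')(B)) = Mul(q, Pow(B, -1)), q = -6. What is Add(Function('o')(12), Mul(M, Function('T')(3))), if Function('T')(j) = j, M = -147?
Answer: Rational(-889, 2) ≈ -444.50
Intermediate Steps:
Function('o')(B) = Add(-3, Mul(-6, Pow(B, -1)))
Add(Function('o')(12), Mul(M, Function('T')(3))) = Add(Add(-3, Mul(-6, Pow(12, -1))), Mul(-147, 3)) = Add(Add(-3, Mul(-6, Rational(1, 12))), -441) = Add(Add(-3, Rational(-1, 2)), -441) = Add(Rational(-7, 2), -441) = Rational(-889, 2)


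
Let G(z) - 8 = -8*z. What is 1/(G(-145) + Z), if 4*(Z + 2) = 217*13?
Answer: 4/7485 ≈ 0.00053440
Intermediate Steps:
G(z) = 8 - 8*z
Z = 2813/4 (Z = -2 + (217*13)/4 = -2 + (¼)*2821 = -2 + 2821/4 = 2813/4 ≈ 703.25)
1/(G(-145) + Z) = 1/((8 - 8*(-145)) + 2813/4) = 1/((8 + 1160) + 2813/4) = 1/(1168 + 2813/4) = 1/(7485/4) = 4/7485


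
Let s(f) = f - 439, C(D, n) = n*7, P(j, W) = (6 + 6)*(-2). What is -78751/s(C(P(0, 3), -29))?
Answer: 78751/642 ≈ 122.67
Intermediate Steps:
P(j, W) = -24 (P(j, W) = 12*(-2) = -24)
C(D, n) = 7*n
s(f) = -439 + f
-78751/s(C(P(0, 3), -29)) = -78751/(-439 + 7*(-29)) = -78751/(-439 - 203) = -78751/(-642) = -78751*(-1/642) = 78751/642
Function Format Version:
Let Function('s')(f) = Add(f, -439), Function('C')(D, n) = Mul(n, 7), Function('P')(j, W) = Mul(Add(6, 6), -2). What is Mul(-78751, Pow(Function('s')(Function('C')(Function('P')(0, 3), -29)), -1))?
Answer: Rational(78751, 642) ≈ 122.67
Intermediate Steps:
Function('P')(j, W) = -24 (Function('P')(j, W) = Mul(12, -2) = -24)
Function('C')(D, n) = Mul(7, n)
Function('s')(f) = Add(-439, f)
Mul(-78751, Pow(Function('s')(Function('C')(Function('P')(0, 3), -29)), -1)) = Mul(-78751, Pow(Add(-439, Mul(7, -29)), -1)) = Mul(-78751, Pow(Add(-439, -203), -1)) = Mul(-78751, Pow(-642, -1)) = Mul(-78751, Rational(-1, 642)) = Rational(78751, 642)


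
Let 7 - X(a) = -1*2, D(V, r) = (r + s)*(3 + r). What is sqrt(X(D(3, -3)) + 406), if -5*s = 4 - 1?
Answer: sqrt(415) ≈ 20.372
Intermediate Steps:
s = -3/5 (s = -(4 - 1)/5 = -1/5*3 = -3/5 ≈ -0.60000)
D(V, r) = (3 + r)*(-3/5 + r) (D(V, r) = (r - 3/5)*(3 + r) = (-3/5 + r)*(3 + r) = (3 + r)*(-3/5 + r))
X(a) = 9 (X(a) = 7 - (-1)*2 = 7 - 1*(-2) = 7 + 2 = 9)
sqrt(X(D(3, -3)) + 406) = sqrt(9 + 406) = sqrt(415)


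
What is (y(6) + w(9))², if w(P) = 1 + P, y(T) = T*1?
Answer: 256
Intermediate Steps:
y(T) = T
(y(6) + w(9))² = (6 + (1 + 9))² = (6 + 10)² = 16² = 256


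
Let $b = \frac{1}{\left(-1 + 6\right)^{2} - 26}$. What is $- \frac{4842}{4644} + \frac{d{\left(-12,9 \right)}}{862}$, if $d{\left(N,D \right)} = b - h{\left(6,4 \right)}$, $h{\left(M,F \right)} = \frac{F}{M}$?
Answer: $- \frac{19359}{18533} \approx -1.0446$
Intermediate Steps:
$b = -1$ ($b = \frac{1}{5^{2} - 26} = \frac{1}{25 - 26} = \frac{1}{-1} = -1$)
$d{\left(N,D \right)} = - \frac{5}{3}$ ($d{\left(N,D \right)} = -1 - \frac{4}{6} = -1 - 4 \cdot \frac{1}{6} = -1 - \frac{2}{3} = - \frac{5}{3}$)
$- \frac{4842}{4644} + \frac{d{\left(-12,9 \right)}}{862} = - \frac{4842}{4644} - \frac{5}{3 \cdot 862} = \left(-4842\right) \frac{1}{4644} - \frac{5}{2586} = - \frac{269}{258} - \frac{5}{2586} = - \frac{19359}{18533}$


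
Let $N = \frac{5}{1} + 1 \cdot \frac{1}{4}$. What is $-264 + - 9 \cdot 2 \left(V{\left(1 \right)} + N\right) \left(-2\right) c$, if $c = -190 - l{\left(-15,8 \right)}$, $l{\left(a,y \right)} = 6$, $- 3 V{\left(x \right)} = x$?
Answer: $-34956$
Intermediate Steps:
$V{\left(x \right)} = - \frac{x}{3}$
$c = -196$ ($c = -190 - 6 = -196$)
$N = \frac{21}{4}$ ($N = 5 \cdot 1 + 1 \cdot \frac{1}{4} = 5 + \frac{1}{4} = \frac{21}{4} \approx 5.25$)
$-264 + - 9 \cdot 2 \left(V{\left(1 \right)} + N\right) \left(-2\right) c = -264 + - 9 \cdot 2 \left(\left(- \frac{1}{3}\right) 1 + \frac{21}{4}\right) \left(-2\right) \left(-196\right) = -264 + - 9 \cdot 2 \left(- \frac{1}{3} + \frac{21}{4}\right) \left(-2\right) \left(-196\right) = -264 + - 9 \cdot 2 \cdot \frac{59}{12} \left(-2\right) \left(-196\right) = -264 + - 9 \cdot \frac{59}{6} \left(-2\right) \left(-196\right) = -264 + \left(-9\right) \left(- \frac{59}{3}\right) \left(-196\right) = -264 + 177 \left(-196\right) = -264 - 34692 = -34956$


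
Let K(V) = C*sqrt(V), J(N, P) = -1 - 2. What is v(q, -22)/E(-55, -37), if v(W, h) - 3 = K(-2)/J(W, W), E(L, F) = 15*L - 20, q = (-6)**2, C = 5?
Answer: -3/845 + I*sqrt(2)/507 ≈ -0.0035503 + 0.0027894*I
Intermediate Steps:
q = 36
J(N, P) = -3
E(L, F) = -20 + 15*L
K(V) = 5*sqrt(V)
v(W, h) = 3 - 5*I*sqrt(2)/3 (v(W, h) = 3 + (5*sqrt(-2))/(-3) = 3 + (5*(I*sqrt(2)))*(-1/3) = 3 + (5*I*sqrt(2))*(-1/3) = 3 - 5*I*sqrt(2)/3)
v(q, -22)/E(-55, -37) = (3 - 5*I*sqrt(2)/3)/(-20 + 15*(-55)) = (3 - 5*I*sqrt(2)/3)/(-20 - 825) = (3 - 5*I*sqrt(2)/3)/(-845) = (3 - 5*I*sqrt(2)/3)*(-1/845) = -3/845 + I*sqrt(2)/507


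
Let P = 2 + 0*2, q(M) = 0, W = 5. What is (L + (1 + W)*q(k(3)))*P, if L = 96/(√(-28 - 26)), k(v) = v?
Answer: -32*I*√6/3 ≈ -26.128*I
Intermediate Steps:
P = 2 (P = 2 + 0 = 2)
L = -16*I*√6/3 (L = 96/(√(-54)) = 96/((3*I*√6)) = 96*(-I*√6/18) = -16*I*√6/3 ≈ -13.064*I)
(L + (1 + W)*q(k(3)))*P = (-16*I*√6/3 + (1 + 5)*0)*2 = (-16*I*√6/3 + 6*0)*2 = (-16*I*√6/3 + 0)*2 = -16*I*√6/3*2 = -32*I*√6/3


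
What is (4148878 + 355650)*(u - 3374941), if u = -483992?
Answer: -17382671748624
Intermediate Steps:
(4148878 + 355650)*(u - 3374941) = (4148878 + 355650)*(-483992 - 3374941) = 4504528*(-3858933) = -17382671748624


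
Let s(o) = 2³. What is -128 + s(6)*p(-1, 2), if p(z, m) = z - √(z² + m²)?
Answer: -136 - 8*√5 ≈ -153.89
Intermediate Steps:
p(z, m) = z - √(m² + z²)
s(o) = 8
-128 + s(6)*p(-1, 2) = -128 + 8*(-1 - √(2² + (-1)²)) = -128 + 8*(-1 - √(4 + 1)) = -128 + 8*(-1 - √5) = -128 + (-8 - 8*√5) = -136 - 8*√5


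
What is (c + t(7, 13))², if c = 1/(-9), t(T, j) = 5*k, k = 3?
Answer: 17956/81 ≈ 221.68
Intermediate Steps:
t(T, j) = 15 (t(T, j) = 5*3 = 15)
c = -⅑ ≈ -0.11111
(c + t(7, 13))² = (-⅑ + 15)² = (134/9)² = 17956/81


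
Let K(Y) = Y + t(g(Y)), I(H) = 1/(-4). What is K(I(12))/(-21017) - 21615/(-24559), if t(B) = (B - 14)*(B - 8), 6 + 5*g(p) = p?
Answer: 7213187853/8258504048 ≈ 0.87343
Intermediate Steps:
I(H) = -¼
g(p) = -6/5 + p/5
t(B) = (-14 + B)*(-8 + B)
K(Y) = 692/5 + (-6/5 + Y/5)² - 17*Y/5 (K(Y) = Y + (112 + (-6/5 + Y/5)² - 22*(-6/5 + Y/5)) = Y + (112 + (-6/5 + Y/5)² + (132/5 - 22*Y/5)) = Y + (692/5 + (-6/5 + Y/5)² - 22*Y/5) = 692/5 + (-6/5 + Y/5)² - 17*Y/5)
K(I(12))/(-21017) - 21615/(-24559) = (3496/25 - 97/25*(-¼) + (-¼)²/25)/(-21017) - 21615/(-24559) = (3496/25 + 97/100 + (1/25)*(1/16))*(-1/21017) - 21615*(-1/24559) = (3496/25 + 97/100 + 1/400)*(-1/21017) + 21615/24559 = (2253/16)*(-1/21017) + 21615/24559 = -2253/336272 + 21615/24559 = 7213187853/8258504048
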